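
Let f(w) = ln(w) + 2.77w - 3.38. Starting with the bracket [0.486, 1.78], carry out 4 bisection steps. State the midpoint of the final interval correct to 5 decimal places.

1.17344

f(0.486000) = -2.755327, f(1.780000) = 2.127213 (opposite signs)
step 1: m = 1.133000, f(m) = -0.116721 < 0 → root in [1.133000, 1.780000]
step 2: m = 1.456500, f(m) = 1.030541 > 0 → root in [1.133000, 1.456500]
step 3: m = 1.294750, f(m) = 0.464775 > 0 → root in [1.133000, 1.294750]
step 4: m = 1.213875, f(m) = 0.176251 > 0 → root in [1.133000, 1.213875]
Midpoint of [1.133000, 1.213875] = 1.173437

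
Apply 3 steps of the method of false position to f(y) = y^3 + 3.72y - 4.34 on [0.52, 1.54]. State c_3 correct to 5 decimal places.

f(0.520000) = -2.264992, f(1.540000) = 5.041064
step 1: c = 0.836216, f(c) = -0.644546 < 0 → new bracket [0.836216, 1.540000]
step 2: c = 0.916000, f(c) = -0.163904 < 0 → new bracket [0.916000, 1.540000]
step 3: c = 0.935650, f(c) = -0.040277 < 0 → new bracket [0.935650, 1.540000]

0.93565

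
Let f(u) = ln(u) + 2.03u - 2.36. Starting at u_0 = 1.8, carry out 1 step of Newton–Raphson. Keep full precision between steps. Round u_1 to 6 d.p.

Newton update: u ← u − f(u)/f'(u).
f'(u) = 1/u + 2.03
u_0 = 1.800000: f = 1.881787, f' = 2.585556 → u_1 = 1.800000 - (1.881787)/(2.585556) = 1.072193

1.072193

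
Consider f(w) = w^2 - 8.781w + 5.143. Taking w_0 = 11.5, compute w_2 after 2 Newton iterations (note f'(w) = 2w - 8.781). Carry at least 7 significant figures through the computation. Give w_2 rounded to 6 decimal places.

Newton update: w ← w − f(w)/f'(w).
w_0 = 11.500000: f = 36.411500, f' = 14.219000 → w_1 = 11.500000 - (36.411500)/(14.219000) = 8.939236
w_1 = 8.939236: f = 6.557511, f' = 9.097472 → w_2 = 8.939236 - (6.557511)/(9.097472) = 8.218430

8.218430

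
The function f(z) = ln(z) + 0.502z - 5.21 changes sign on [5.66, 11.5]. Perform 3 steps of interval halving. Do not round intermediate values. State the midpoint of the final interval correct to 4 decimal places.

f(5.660000) = -0.635256, f(11.500000) = 3.005347 (opposite signs)
step 1: m = 8.580000, f(m) = 1.246594 > 0 → root in [5.660000, 8.580000]
step 2: m = 7.120000, f(m) = 0.327148 > 0 → root in [5.660000, 7.120000]
step 3: m = 6.390000, f(m) = -0.147486 < 0 → root in [6.390000, 7.120000]
Midpoint of [6.390000, 7.120000] = 6.755000

6.7550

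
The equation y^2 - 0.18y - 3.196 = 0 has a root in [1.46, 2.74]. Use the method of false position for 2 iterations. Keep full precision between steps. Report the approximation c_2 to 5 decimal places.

f(1.460000) = -1.327200, f(2.740000) = 3.818400
step 1: c = 1.790149, f(c) = -0.313593 < 0 → new bracket [1.790149, 2.740000]
step 2: c = 1.862237, f(c) = -0.063276 < 0 → new bracket [1.862237, 2.740000]

1.86224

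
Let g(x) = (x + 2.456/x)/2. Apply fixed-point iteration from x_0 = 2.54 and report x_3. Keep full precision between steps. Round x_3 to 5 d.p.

1.56719

x_1 = g(2.540000) = 1.753465
x_2 = g(1.753465) = 1.577060
x_3 = g(1.577060) = 1.567194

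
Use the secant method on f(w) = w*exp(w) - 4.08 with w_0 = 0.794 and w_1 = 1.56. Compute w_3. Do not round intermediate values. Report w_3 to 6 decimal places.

f(w_0) = -2.323491, f(w_1) = 3.343761
w_2 = 1.560000 - (3.343761)·(1.560000 - 0.794000)/(3.343761 - (-2.323491)) = 1.108049; f(w_2) = -0.724336
w_3 = 1.108049 - (-0.724336)·(1.108049 - 1.560000)/(-0.724336 - (3.343761)) = 1.188520; f(w_3) = -0.179016

1.188520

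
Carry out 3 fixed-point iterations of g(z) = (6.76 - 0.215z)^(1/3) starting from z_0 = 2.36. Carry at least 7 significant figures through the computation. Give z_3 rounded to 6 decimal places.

1.852912

z_1 = g(2.360000) = 1.842271
z_2 = g(1.842271) = 1.853139
z_3 = g(1.853139) = 1.852912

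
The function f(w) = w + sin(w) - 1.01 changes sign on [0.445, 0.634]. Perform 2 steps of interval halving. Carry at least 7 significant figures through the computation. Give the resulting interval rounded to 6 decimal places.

f(0.445000) = -0.134542, f(0.634000) = 0.216372 (opposite signs)
step 1: m = 0.539500, f(m) = 0.043207 > 0 → root in [0.445000, 0.539500]
step 2: m = 0.492250, f(m) = -0.045140 < 0 → root in [0.492250, 0.539500]

[0.492250, 0.539500]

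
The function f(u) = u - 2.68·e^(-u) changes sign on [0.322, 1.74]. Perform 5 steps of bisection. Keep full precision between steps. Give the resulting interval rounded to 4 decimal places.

f(0.322000) = -1.620191, f(1.740000) = 1.269605 (opposite signs)
step 1: m = 1.031000, f(m) = 0.075178 > 0 → root in [0.322000, 1.031000]
step 2: m = 0.676500, f(m) = -0.685994 < 0 → root in [0.676500, 1.031000]
step 3: m = 0.853750, f(m) = -0.287435 < 0 → root in [0.853750, 1.031000]
step 4: m = 0.942375, f(m) = -0.102024 < 0 → root in [0.942375, 1.031000]
step 5: m = 0.986687, f(m) = -0.012442 < 0 → root in [0.986687, 1.031000]

[0.9867, 1.0310]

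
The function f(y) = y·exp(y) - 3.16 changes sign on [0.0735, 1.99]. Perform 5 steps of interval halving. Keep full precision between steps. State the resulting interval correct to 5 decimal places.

f(0.073500) = -3.080894, f(1.990000) = 11.397912 (opposite signs)
step 1: m = 1.031750, f(m) = -0.264938 < 0 → root in [1.031750, 1.990000]
step 2: m = 1.510875, f(m) = 3.685311 > 0 → root in [1.031750, 1.510875]
step 3: m = 1.271313, f(m) = 1.372902 > 0 → root in [1.031750, 1.271313]
step 4: m = 1.151531, f(m) = 0.482331 > 0 → root in [1.031750, 1.151531]
step 5: m = 1.091641, f(m) = 0.092170 > 0 → root in [1.031750, 1.091641]

[1.03175, 1.09164]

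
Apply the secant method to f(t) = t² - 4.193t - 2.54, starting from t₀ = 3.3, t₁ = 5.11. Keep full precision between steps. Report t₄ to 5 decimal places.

4.73022

f(t_0) = -5.486900, f(t_1) = 2.145870
t_2 = 5.110000 - (2.145870)·(5.110000 - 3.300000)/(2.145870 - (-5.486900)) = 4.601138; f(t_2) = -0.662099
t_3 = 4.601138 - (-0.662099)·(4.601138 - 5.110000)/(-0.662099 - (2.145870)) = 4.721124; f(t_3) = -0.046660
t_4 = 4.721124 - (-0.046660)·(4.721124 - 4.601138)/(-0.046660 - (-0.662099)) = 4.730221; f(t_4) = 0.001174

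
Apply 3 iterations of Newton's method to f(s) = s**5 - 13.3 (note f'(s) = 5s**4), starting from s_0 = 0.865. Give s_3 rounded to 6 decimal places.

3.493546

Newton update: s ← s − f(s)/f'(s).
s_0 = 0.865000: f = -12.815738, f' = 2.799203 → s_1 = 0.865000 - (-12.815738)/(2.799203) = 5.443352
s_1 = 5.443352: f = 4765.645747, f' = 4389.708528 → s_2 = 5.443352 - (4765.645747)/(4389.708528) = 4.357711
s_2 = 4.357711: f = 1558.120208, f' = 1803.033813 → s_3 = 4.357711 - (1558.120208)/(1803.033813) = 3.493546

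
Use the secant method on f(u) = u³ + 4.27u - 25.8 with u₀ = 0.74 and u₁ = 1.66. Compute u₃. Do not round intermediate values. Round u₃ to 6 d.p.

Secant update: u_(k+1) = u_k − f(u_k)·(u_k − u_(k-1))/(f(u_k) − f(u_(k-1))).
f(u_0) = -22.234976, f(u_1) = -14.137504
u_2 = 1.660000 - (-14.137504)·(1.660000 - 0.740000)/(-14.137504 - (-22.234976)) = 3.266243; f(u_2) = 22.992241
u_3 = 3.266243 - (22.992241)·(3.266243 - 1.660000)/(22.992241 - (-14.137504)) = 2.271592; f(u_3) = -4.378589

2.271592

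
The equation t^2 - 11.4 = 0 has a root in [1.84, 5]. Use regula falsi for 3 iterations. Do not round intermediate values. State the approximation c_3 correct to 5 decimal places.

False-position update: c = (a·f(b) − b·f(a))/(f(b) − f(a)); replace the endpoint whose sign matches f(c).
f(1.840000) = -8.014400, f(5.000000) = 13.600000
step 1: c = 3.011696, f(c) = -2.329688 < 0 → new bracket [3.011696, 5.000000]
step 2: c = 3.302482, f(c) = -0.493614 < 0 → new bracket [3.302482, 5.000000]
step 3: c = 3.361936, f(c) = -0.097389 < 0 → new bracket [3.361936, 5.000000]

3.36194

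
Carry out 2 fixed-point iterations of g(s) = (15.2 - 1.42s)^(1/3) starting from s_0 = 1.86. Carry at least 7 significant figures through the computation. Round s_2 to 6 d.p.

s_1 = g(1.860000) = 2.324428
s_2 = g(2.324428) = 2.283007

2.283007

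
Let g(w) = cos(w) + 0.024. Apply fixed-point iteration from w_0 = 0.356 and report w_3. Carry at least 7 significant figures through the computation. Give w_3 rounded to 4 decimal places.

0.8513

w_1 = g(0.356000) = 0.961298
w_2 = g(0.961298) = 0.596456
w_3 = g(0.596456) = 0.851332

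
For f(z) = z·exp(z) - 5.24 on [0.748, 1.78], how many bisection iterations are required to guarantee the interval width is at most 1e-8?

27

Initial width b − a = 1.78 − 0.748 = 1.032000.
After n steps the width is (b−a)/2^n; need (b−a)/2^n ≤ 1e-8.
So n ≥ log₂(1.032000/1e-8) = log₂(103200000.0000) ≈ 26.6209.
Hence n = 27.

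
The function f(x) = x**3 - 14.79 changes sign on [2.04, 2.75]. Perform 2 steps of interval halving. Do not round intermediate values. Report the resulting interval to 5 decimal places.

[2.39500, 2.57250]

f(2.040000) = -6.300336, f(2.750000) = 6.006875 (opposite signs)
step 1: m = 2.395000, f(m) = -1.052220 < 0 → root in [2.395000, 2.750000]
step 2: m = 2.572500, f(m) = 2.234178 > 0 → root in [2.395000, 2.572500]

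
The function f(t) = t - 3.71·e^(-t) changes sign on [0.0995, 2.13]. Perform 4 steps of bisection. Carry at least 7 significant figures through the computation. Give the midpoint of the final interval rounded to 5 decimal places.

1.17820

f(0.099500) = -3.259126, f(2.130000) = 1.689114 (opposite signs)
step 1: m = 1.114750, f(m) = -0.102120 < 0 → root in [1.114750, 2.130000]
step 2: m = 1.622375, f(m) = 0.889912 > 0 → root in [1.114750, 1.622375]
step 3: m = 1.368562, f(m) = 0.424470 > 0 → root in [1.114750, 1.368562]
step 4: m = 1.241656, f(m) = 0.169818 > 0 → root in [1.114750, 1.241656]
Midpoint of [1.114750, 1.241656] = 1.178203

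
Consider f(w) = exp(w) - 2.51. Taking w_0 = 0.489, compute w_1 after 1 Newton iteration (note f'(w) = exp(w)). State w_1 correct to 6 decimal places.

1.028231

w_0 = 0.489000: f = -0.879315, f' = 1.630685 → w_1 = 0.489000 - (-0.879315)/(1.630685) = 1.028231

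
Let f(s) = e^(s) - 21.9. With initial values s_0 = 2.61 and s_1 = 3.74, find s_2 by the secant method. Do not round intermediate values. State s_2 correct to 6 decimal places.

2.939138

f(s_0) = -8.300949, f(s_1) = 20.197990
s_2 = 3.740000 - (20.197990)·(3.740000 - 2.610000)/(20.197990 - (-8.300949)) = 2.939138; f(s_2) = -3.000460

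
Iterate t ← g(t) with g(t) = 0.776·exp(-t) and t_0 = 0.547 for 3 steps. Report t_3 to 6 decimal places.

0.472901

t_1 = g(0.547000) = 0.449058
t_2 = g(0.449058) = 0.495266
t_3 = g(0.495266) = 0.472901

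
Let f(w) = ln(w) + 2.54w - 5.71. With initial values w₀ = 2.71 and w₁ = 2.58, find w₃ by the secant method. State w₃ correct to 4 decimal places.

f(w_0) = 2.170349, f(w_1) = 1.790989
w_2 = 2.580000 - (1.790989)·(2.580000 - 2.710000)/(1.790989 - (2.170349)) = 1.966258; f(w_2) = -0.039572
w_3 = 1.966258 - (-0.039572)·(1.966258 - 2.580000)/(-0.039572 - (1.790989)) = 1.979526; f(w_3) = 0.000852

1.9795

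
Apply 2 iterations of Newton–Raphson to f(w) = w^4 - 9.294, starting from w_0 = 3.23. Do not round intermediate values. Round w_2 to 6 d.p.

Newton update: w ← w − f(w)/f'(w).
f'(w) = 4w^3
w_0 = 3.230000: f = 99.551402, f' = 134.793068 → w_1 = 3.230000 - (99.551402)/(134.793068) = 2.491450
w_1 = 2.491450: f = 29.236868, f' = 61.860951 → w_2 = 2.491450 - (29.236868)/(61.860951) = 2.018828

2.018828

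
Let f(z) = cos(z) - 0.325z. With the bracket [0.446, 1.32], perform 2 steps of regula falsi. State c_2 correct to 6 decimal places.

1.177426

f(0.446000) = 0.757230, f(1.320000) = -0.180825
step 1: c = 1.151523, f(c) = 0.032852 > 0 → new bracket [1.151523, 1.320000]
step 2: c = 1.177426, f(c) = 0.000641 > 0 → new bracket [1.177426, 1.320000]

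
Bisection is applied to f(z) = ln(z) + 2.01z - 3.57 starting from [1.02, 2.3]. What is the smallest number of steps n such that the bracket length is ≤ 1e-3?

11

Initial width b − a = 2.3 − 1.02 = 1.280000.
After n steps the width is (b−a)/2^n; need (b−a)/2^n ≤ 1e-3.
So n ≥ log₂(1.280000/1e-3) = log₂(1280.0000) ≈ 10.3219.
Hence n = 11.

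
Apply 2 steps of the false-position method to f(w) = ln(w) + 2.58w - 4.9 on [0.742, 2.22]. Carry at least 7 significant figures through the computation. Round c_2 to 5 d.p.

1.69761

False-position update: c = (a·f(b) − b·f(a))/(f(b) − f(a)); replace the endpoint whose sign matches f(c).
f(0.742000) = -3.284046, f(2.220000) = 1.625107
step 1: c = 1.730729, f(c) = 0.113822 > 0 → new bracket [0.742000, 1.730729]
step 2: c = 1.697608, f(c) = 0.009049 > 0 → new bracket [0.742000, 1.697608]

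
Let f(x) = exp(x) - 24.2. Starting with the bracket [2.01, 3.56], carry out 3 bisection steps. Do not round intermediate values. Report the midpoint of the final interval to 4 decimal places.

f(2.010000) = -16.736683, f(3.560000) = 10.963197 (opposite signs)
step 1: m = 2.785000, f(m) = -8.000182 < 0 → root in [2.785000, 3.560000]
step 2: m = 3.172500, f(m) = -0.332922 < 0 → root in [3.172500, 3.560000]
step 3: m = 3.366250, f(m) = 4.769687 > 0 → root in [3.172500, 3.366250]
Midpoint of [3.172500, 3.366250] = 3.269375

3.2694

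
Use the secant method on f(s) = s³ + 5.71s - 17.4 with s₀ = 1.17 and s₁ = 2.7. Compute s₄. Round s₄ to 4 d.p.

1.8846

f(s_0) = -9.117687, f(s_1) = 17.700000
s_2 = 2.700000 - (17.700000)·(2.700000 - 1.170000)/(17.700000 - (-9.117687)) = 1.690181; f(s_2) = -2.920701
s_3 = 1.690181 - (-2.920701)·(1.690181 - 2.700000)/(-2.920701 - (17.700000)) = 1.833211; f(s_3) = -0.771556
s_4 = 1.833211 - (-0.771556)·(1.833211 - 1.690181)/(-0.771556 - (-2.920701)) = 1.884560; f(s_4) = 0.053977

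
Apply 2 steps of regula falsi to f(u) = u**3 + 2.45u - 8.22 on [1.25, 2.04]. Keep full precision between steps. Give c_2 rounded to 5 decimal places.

f(1.250000) = -3.204375, f(2.040000) = 5.267664
step 1: c = 1.548801, f(c) = -0.710195 < 0 → new bracket [1.548801, 2.040000]
step 2: c = 1.607158, f(c) = -0.131245 < 0 → new bracket [1.607158, 2.040000]

1.60716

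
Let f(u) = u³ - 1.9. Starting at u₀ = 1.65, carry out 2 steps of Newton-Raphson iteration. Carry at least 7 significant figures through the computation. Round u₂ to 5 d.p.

f'(u) = 3u²
u_0 = 1.650000: f = 2.592125, f' = 8.167500 → u_1 = 1.650000 - (2.592125)/(8.167500) = 1.332629
u_1 = 1.332629: f = 0.466618, f' = 5.327703 → u_2 = 1.332629 - (0.466618)/(5.327703) = 1.245046

1.24505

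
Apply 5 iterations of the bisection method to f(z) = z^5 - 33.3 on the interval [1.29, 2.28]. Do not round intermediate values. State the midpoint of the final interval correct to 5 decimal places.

f(1.290000) = -29.727695, f(2.280000) = 28.313267 (opposite signs)
step 1: m = 1.785000, f(m) = -15.178627 < 0 → root in [1.785000, 2.280000]
step 2: m = 2.032500, f(m) = 1.385884 > 0 → root in [1.785000, 2.032500]
step 3: m = 1.908750, f(m) = -7.963580 < 0 → root in [1.908750, 2.032500]
step 4: m = 1.970625, f(m) = -3.581975 < 0 → root in [1.970625, 2.032500]
step 5: m = 2.001562, f(m) = -1.174805 < 0 → root in [2.001562, 2.032500]
Midpoint of [2.001562, 2.032500] = 2.017031

2.01703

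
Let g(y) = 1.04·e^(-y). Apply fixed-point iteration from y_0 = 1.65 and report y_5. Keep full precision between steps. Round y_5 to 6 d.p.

0.533622

y_1 = g(1.650000) = 0.199732
y_2 = g(0.199732) = 0.851708
y_3 = g(0.851708) = 0.443753
y_4 = g(0.443753) = 0.667289
y_5 = g(0.667289) = 0.533622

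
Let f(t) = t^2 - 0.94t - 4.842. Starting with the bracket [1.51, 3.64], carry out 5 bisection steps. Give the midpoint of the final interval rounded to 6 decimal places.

2.741406

f(1.510000) = -3.981300, f(3.640000) = 4.986000 (opposite signs)
step 1: m = 2.575000, f(m) = -0.631875 < 0 → root in [2.575000, 3.640000]
step 2: m = 3.107500, f(m) = 1.893506 > 0 → root in [2.575000, 3.107500]
step 3: m = 2.841250, f(m) = 0.559927 > 0 → root in [2.575000, 2.841250]
step 4: m = 2.708125, f(m) = -0.053696 < 0 → root in [2.708125, 2.841250]
step 5: m = 2.774687, f(m) = 0.248684 > 0 → root in [2.708125, 2.774687]
Midpoint of [2.708125, 2.774687] = 2.741406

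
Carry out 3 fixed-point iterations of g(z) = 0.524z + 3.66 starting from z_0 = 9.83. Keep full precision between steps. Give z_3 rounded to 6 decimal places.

7.997107

z_1 = g(9.830000) = 8.810920
z_2 = g(8.810920) = 8.276922
z_3 = g(8.276922) = 7.997107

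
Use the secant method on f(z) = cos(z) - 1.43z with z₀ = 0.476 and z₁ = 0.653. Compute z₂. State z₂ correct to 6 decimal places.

f(z_0) = 0.208155, f(z_1) = -0.139525
z_2 = 0.653000 - (-0.139525)·(0.653000 - 0.476000)/(-0.139525 - (0.208155)) = 0.581969; f(z_2) = 0.003166

0.581969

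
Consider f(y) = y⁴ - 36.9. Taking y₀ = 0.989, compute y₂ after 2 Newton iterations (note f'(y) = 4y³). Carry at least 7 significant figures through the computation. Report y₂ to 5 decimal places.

7.71699

y_0 = 0.989000: f = -35.943279, f' = 3.869447 → y_1 = 0.989000 - (-35.943279)/(3.869447) = 10.277997
y_1 = 10.277997: f = 11122.323577, f' = 4342.956461 → y_2 = 10.277997 - (11122.323577)/(4342.956461) = 7.716994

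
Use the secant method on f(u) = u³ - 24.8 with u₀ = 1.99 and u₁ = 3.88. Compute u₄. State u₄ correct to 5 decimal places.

2.92532

Secant update: u_(k+1) = u_k − f(u_k)·(u_k − u_(k-1))/(f(u_k) − f(u_(k-1))).
f(u_0) = -16.919401, f(u_1) = 33.611072
u_2 = 3.880000 - (33.611072)·(3.880000 - 1.990000)/(33.611072 - (-16.919401)) = 2.622839; f(u_2) = -6.756739
u_3 = 2.622839 - (-6.756739)·(2.622839 - 3.880000)/(-6.756739 - (33.611072)) = 2.833262; f(u_3) = -2.056346
u_4 = 2.833262 - (-2.056346)·(2.833262 - 2.622839)/(-2.056346 - (-6.756739)) = 2.925319; f(u_4) = 0.233382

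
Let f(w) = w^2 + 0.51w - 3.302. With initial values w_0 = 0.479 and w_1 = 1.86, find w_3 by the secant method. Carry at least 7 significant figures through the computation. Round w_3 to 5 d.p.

1.57206

Secant update: w_(k+1) = w_k − f(w_k)·(w_k − w_(k-1))/(f(w_k) − f(w_(k-1))).
f(w_0) = -2.828269, f(w_1) = 1.106200
w_2 = 1.860000 - (1.106200)·(1.860000 - 0.479000)/(1.106200 - (-2.828269)) = 1.471723; f(w_2) = -0.385451
w_3 = 1.471723 - (-0.385451)·(1.471723 - 1.860000)/(-0.385451 - (1.106200)) = 1.572056; f(w_3) = -0.028890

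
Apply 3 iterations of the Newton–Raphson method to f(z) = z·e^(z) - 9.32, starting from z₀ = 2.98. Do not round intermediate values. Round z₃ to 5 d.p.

1.72888

f'(z) = (z + 1)·e^(z)
z_0 = 2.980000: f = 49.349694, f' = 78.357510 → z_1 = 2.980000 - (49.349694)/(78.357510) = 2.350198
z_1 = 2.350198: f = 15.328055, f' = 35.135704 → z_2 = 2.350198 - (15.328055)/(35.135704) = 1.913945
z_2 = 1.913945: f = 3.656137, f' = 19.755922 → z_3 = 1.913945 - (3.656137)/(19.755922) = 1.728880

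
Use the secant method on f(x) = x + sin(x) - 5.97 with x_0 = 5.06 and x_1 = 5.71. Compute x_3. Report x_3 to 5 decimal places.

Secant update: x_(k+1) = x_k − f(x_k)·(x_k − x_(k-1))/(f(x_k) − f(x_(k-1))).
f(x_0) = -1.850189, f(x_1) = -0.802311
x_2 = 5.710000 - (-0.802311)·(5.710000 - 5.060000)/(-0.802311 - (-1.850189)) = 6.207674; f(x_2) = 0.162235
x_3 = 6.207674 - (0.162235)·(6.207674 - 5.710000)/(0.162235 - (-0.802311)) = 6.123966; f(x_3) = -0.004581

6.12397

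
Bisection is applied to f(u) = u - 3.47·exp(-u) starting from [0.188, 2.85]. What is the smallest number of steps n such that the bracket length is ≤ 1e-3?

12

Initial width b − a = 2.85 − 0.188 = 2.662000.
After n steps the width is (b−a)/2^n; need (b−a)/2^n ≤ 1e-3.
So n ≥ log₂(2.662000/1e-3) = log₂(2662.0000) ≈ 11.3783.
Hence n = 12.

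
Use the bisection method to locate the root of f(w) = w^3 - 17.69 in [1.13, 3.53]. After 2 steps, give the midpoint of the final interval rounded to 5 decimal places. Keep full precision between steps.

f(1.130000) = -16.247103, f(3.530000) = 26.296977 (opposite signs)
step 1: m = 2.330000, f(m) = -5.040663 < 0 → root in [2.330000, 3.530000]
step 2: m = 2.930000, f(m) = 7.463757 > 0 → root in [2.330000, 2.930000]
Midpoint of [2.330000, 2.930000] = 2.630000

2.63000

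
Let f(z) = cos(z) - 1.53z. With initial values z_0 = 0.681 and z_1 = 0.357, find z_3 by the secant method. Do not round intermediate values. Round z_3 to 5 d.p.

f(z_0) = -0.264986, f(z_1) = 0.390739
z_2 = 0.357000 - (0.390739)·(0.357000 - 0.681000)/(0.390739 - (-0.264986)) = 0.550068; f(z_2) = 0.010885
z_3 = 0.550068 - (0.010885)·(0.550068 - 0.357000)/(0.010885 - (0.390739)) = 0.555600; f(z_3) = -0.000485

0.55560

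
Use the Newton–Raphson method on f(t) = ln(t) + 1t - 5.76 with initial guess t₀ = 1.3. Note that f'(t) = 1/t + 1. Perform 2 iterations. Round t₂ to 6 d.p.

4.290778

t_0 = 1.300000: f = -4.197636, f' = 1.769231 → t_1 = 1.300000 - (-4.197636)/(1.769231) = 3.672577
t_1 = 3.672577: f = -0.786530, f' = 1.272288 → t_2 = 3.672577 - (-0.786530)/(1.272288) = 4.290778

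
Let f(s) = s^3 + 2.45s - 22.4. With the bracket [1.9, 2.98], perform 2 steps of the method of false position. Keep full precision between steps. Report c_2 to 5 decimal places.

2.51546

f(1.900000) = -10.886000, f(2.980000) = 11.364592
step 1: c = 2.428385, f(c) = -2.130139 < 0 → new bracket [2.428385, 2.980000]
step 2: c = 2.515457, f(c) = -0.320510 < 0 → new bracket [2.515457, 2.980000]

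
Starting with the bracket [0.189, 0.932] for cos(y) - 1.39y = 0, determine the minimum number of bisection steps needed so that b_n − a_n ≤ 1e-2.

7

Initial width b − a = 0.932 − 0.189 = 0.743000.
After n steps the width is (b−a)/2^n; need (b−a)/2^n ≤ 1e-2.
So n ≥ log₂(0.743000/1e-2) = log₂(74.3000) ≈ 6.2153.
Hence n = 7.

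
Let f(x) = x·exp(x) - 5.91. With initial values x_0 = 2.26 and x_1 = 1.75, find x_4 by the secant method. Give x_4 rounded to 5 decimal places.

1.42633

f(x_0) = 15.747782, f(x_1) = 4.160555
x_2 = 1.750000 - (4.160555)·(1.750000 - 2.260000)/(4.160555 - (15.747782)) = 1.566877; f(x_2) = 1.597948
x_3 = 1.566877 - (1.597948)·(1.566877 - 1.750000)/(1.597948 - (4.160555)) = 1.452689; f(x_3) = 0.299654
x_4 = 1.452689 - (0.299654)·(1.452689 - 1.566877)/(0.299654 - (1.597948)) = 1.426334; f(x_4) = 0.028406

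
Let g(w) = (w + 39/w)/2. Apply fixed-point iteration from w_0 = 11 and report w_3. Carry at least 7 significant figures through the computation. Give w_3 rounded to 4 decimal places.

6.2454

w_1 = g(11.000000) = 7.272727
w_2 = g(7.272727) = 6.317614
w_3 = g(6.317614) = 6.245415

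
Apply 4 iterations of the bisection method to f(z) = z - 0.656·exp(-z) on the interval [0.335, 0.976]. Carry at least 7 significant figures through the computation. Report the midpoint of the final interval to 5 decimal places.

f(0.335000) = -0.134262, f(0.976000) = 0.728809 (opposite signs)
step 1: m = 0.655500, f(m) = 0.314916 > 0 → root in [0.335000, 0.655500]
step 2: m = 0.495250, f(m) = 0.095471 > 0 → root in [0.335000, 0.495250]
step 3: m = 0.415125, f(m) = -0.018004 < 0 → root in [0.415125, 0.495250]
step 4: m = 0.455187, f(m) = 0.039068 > 0 → root in [0.415125, 0.455187]
Midpoint of [0.415125, 0.455187] = 0.435156

0.43516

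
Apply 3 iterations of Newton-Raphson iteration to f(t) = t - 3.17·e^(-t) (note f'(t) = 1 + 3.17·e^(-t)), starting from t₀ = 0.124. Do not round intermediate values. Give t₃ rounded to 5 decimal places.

Newton update: t ← t − f(t)/f'(t).
t_0 = 0.124000: f = -2.676314, f' = 3.800314 → t_1 = 0.124000 - (-2.676314)/(3.800314) = 0.828235
t_1 = 0.828235: f = -0.556483, f' = 2.384718 → t_2 = 0.828235 - (-0.556483)/(2.384718) = 1.061589
t_2 = 1.061589: f = -0.034933, f' = 2.096521 → t_3 = 1.061589 - (-0.034933)/(2.096521) = 1.078251

1.07825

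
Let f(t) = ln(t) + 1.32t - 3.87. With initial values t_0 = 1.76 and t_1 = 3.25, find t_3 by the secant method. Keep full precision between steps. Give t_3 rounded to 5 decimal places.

f(t_0) = -0.981486, f(t_1) = 1.598655
t_2 = 3.250000 - (1.598655)·(3.250000 - 1.760000)/(1.598655 - (-0.981486)) = 2.326796; f(t_2) = 0.045863
t_3 = 2.326796 - (0.045863)·(2.326796 - 3.250000)/(0.045863 - (1.598655)) = 2.299528; f(t_3) = -0.001918

2.29953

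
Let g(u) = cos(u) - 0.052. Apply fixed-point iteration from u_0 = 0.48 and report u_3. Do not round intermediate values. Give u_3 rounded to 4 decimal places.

0.7624

u_1 = g(0.480000) = 0.834995
u_2 = g(0.834995) = 0.619181
u_3 = g(0.619181) = 0.762354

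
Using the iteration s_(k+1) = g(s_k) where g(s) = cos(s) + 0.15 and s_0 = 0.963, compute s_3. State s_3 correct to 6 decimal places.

s_1 = g(0.963000) = 0.721060
s_2 = g(0.721060) = 0.901106
s_3 = g(0.901106) = 0.770743

0.770743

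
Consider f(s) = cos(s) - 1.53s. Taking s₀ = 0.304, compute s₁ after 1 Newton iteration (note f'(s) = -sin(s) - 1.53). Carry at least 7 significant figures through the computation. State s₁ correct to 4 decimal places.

s_0 = 0.304000: f = 0.489027, f' = -1.829339 → s_1 = 0.304000 - (0.489027)/(-1.829339) = 0.571324

0.5713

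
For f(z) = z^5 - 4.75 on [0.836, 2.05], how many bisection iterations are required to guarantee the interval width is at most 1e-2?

7

Initial width b − a = 2.05 − 0.836 = 1.214000.
After n steps the width is (b−a)/2^n; need (b−a)/2^n ≤ 1e-2.
So n ≥ log₂(1.214000/1e-2) = log₂(121.4000) ≈ 6.9236.
Hence n = 7.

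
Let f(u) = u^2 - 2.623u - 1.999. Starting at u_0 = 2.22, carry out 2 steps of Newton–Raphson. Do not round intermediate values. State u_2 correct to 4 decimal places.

Newton update: u ← u − f(u)/f'(u).
f'(u) = 2u - 2.623
u_0 = 2.220000: f = -2.893660, f' = 1.817000 → u_1 = 2.220000 - (-2.893660)/(1.817000) = 3.812548
u_1 = 3.812548: f = 2.536210, f' = 5.002096 → u_2 = 3.812548 - (2.536210)/(5.002096) = 3.305519

3.3055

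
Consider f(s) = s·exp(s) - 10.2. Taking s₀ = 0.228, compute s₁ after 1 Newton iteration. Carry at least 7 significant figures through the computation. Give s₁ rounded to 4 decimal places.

6.6551

Newton update: s ← s − f(s)/f'(s).
f'(s) = (s + 1)·exp(s)
s_0 = 0.228000: f = -9.913613, f' = 1.542473 → s_1 = 0.228000 - (-9.913613)/(1.542473) = 6.655091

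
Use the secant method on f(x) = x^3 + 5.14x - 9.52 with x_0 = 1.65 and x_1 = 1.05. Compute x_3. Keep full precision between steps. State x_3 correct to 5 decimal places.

1.36555

f(x_0) = 3.453125, f(x_1) = -2.965375
x_2 = 1.050000 - (-2.965375)·(1.050000 - 1.650000)/(-2.965375 - (3.453125)) = 1.327203; f(x_2) = -0.360355
x_3 = 1.327203 - (-0.360355)·(1.327203 - 1.050000)/(-0.360355 - (-2.965375)) = 1.365548; f(x_3) = 0.045287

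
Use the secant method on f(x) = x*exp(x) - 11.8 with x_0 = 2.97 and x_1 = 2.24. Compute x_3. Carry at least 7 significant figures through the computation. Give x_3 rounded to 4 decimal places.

f(x_0) = 46.091001, f(x_1) = 9.241062
x_2 = 2.240000 - (9.241062)·(2.240000 - 2.970000)/(9.241062 - (46.091001)) = 2.056934; f(x_2) = 4.289234
x_3 = 2.056934 - (4.289234)·(2.056934 - 2.240000)/(4.289234 - (9.241062)) = 1.898363; f(x_3) = 0.871504

1.8984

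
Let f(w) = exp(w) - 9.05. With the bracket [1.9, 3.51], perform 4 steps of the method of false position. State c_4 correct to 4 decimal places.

2.1802

f(1.900000) = -2.364106, f(3.510000) = 24.398268
step 1: c = 2.042222, f(c) = -1.342280 < 0 → new bracket [2.042222, 3.510000]
step 2: c = 2.118762, f(c) = -0.729171 < 0 → new bracket [2.118762, 3.510000]
step 3: c = 2.159134, f(c) = -0.386367 < 0 → new bracket [2.159134, 3.510000]
step 4: c = 2.180193, f(c) = -0.201988 < 0 → new bracket [2.180193, 3.510000]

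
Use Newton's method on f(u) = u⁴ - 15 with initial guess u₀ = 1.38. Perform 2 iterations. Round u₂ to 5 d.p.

2.09774

f'(u) = 4u³
u_0 = 1.380000: f = -11.373261, f' = 10.512288 → u_1 = 1.380000 - (-11.373261)/(10.512288) = 2.461902
u_1 = 2.461902: f = 21.735227, f' = 59.685940 → u_2 = 2.461902 - (21.735227)/(59.685940) = 2.097742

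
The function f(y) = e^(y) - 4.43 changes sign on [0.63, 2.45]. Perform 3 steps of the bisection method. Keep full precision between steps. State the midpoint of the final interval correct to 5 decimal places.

1.42625

f(0.630000) = -2.552389, f(2.450000) = 7.158347 (opposite signs)
step 1: m = 1.540000, f(m) = 0.234590 > 0 → root in [0.630000, 1.540000]
step 2: m = 1.085000, f(m) = -1.470560 < 0 → root in [1.085000, 1.540000]
step 3: m = 1.312500, f(m) = -0.714549 < 0 → root in [1.312500, 1.540000]
Midpoint of [1.312500, 1.540000] = 1.426250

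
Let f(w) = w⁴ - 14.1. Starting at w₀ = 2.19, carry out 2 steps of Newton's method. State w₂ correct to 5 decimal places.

1.93900

f'(w) = 4w³
w_0 = 2.190000: f = 8.902575, f' = 42.013836 → w_1 = 2.190000 - (8.902575)/(42.013836) = 1.978104
w_1 = 1.978104: f = 1.210742, f' = 30.960444 → w_2 = 1.978104 - (1.210742)/(30.960444) = 1.938998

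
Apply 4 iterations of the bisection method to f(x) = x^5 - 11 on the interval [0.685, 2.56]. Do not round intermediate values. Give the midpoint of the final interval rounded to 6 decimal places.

f(0.685000) = -10.849182, f(2.560000) = 98.951163 (opposite signs)
step 1: m = 1.622500, f(m) = 0.244070 > 0 → root in [0.685000, 1.622500]
step 2: m = 1.153750, f(m) = -8.955634 < 0 → root in [1.153750, 1.622500]
step 3: m = 1.388125, f(m) = -5.846018 < 0 → root in [1.388125, 1.622500]
step 4: m = 1.505313, f(m) = -3.270821 < 0 → root in [1.505313, 1.622500]
Midpoint of [1.505313, 1.622500] = 1.563906

1.563906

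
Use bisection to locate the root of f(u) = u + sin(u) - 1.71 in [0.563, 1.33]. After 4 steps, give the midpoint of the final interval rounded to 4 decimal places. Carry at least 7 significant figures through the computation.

0.9225

f(0.563000) = -0.613274, f(1.330000) = 0.591148 (opposite signs)
step 1: m = 0.946500, f(m) = 0.047875 > 0 → root in [0.563000, 0.946500]
step 2: m = 0.754750, f(m) = -0.270143 < 0 → root in [0.754750, 0.946500]
step 3: m = 0.850625, f(m) = -0.107682 < 0 → root in [0.850625, 0.946500]
step 4: m = 0.898562, f(m) = -0.029005 < 0 → root in [0.898562, 0.946500]
Midpoint of [0.898562, 0.946500] = 0.922531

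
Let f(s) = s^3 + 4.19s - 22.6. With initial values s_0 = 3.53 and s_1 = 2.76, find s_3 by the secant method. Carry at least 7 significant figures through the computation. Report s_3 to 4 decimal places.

f(s_0) = 36.177677, f(s_1) = 9.988976
s_2 = 2.760000 - (9.988976)·(2.760000 - 3.530000)/(9.988976 - (36.177677)) = 2.466304; f(s_2) = 2.735496
s_3 = 2.466304 - (2.735496)·(2.466304 - 2.760000)/(2.735496 - (9.988976)) = 2.355543; f(s_3) = 0.339652

2.3555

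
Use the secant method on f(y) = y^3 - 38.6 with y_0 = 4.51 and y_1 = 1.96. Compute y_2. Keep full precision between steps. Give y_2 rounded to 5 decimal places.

2.90092

f(y_0) = 53.133851, f(y_1) = -31.070464
y_2 = 1.960000 - (-31.070464)·(1.960000 - 4.510000)/(-31.070464 - (53.133851)) = 2.900922; f(y_2) = -14.187733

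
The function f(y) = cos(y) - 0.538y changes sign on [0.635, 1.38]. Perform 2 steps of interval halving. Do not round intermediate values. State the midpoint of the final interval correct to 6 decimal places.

0.914375

f(0.635000) = 0.463442, f(1.380000) = -0.552799 (opposite signs)
step 1: m = 1.007500, f(m) = -0.008059 < 0 → root in [0.635000, 1.007500]
step 2: m = 0.821250, f(m) = 0.239474 > 0 → root in [0.821250, 1.007500]
Midpoint of [0.821250, 1.007500] = 0.914375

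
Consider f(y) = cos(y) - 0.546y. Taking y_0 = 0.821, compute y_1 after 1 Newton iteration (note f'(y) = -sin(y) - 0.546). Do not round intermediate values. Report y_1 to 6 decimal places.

1.003516

y_0 = 0.821000: f = 0.233224, f' = -1.277828 → y_1 = 0.821000 - (0.233224)/(-1.277828) = 1.003516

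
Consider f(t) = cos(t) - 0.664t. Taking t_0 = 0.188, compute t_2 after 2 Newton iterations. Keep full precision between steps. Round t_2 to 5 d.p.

0.92754

f'(t) = -sin(t) - 0.664
t_0 = 0.188000: f = 0.857548, f' = -0.850895 → t_1 = 0.188000 - (0.857548)/(-0.850895) = 1.195819
t_1 = 1.195819: f = -0.427773, f' = -1.594516 → t_2 = 1.195819 - (-0.427773)/(-1.594516) = 0.927542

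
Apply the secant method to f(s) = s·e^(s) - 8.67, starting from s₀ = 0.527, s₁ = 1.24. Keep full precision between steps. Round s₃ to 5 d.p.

f(s_0) = -7.777345, f(s_1) = -4.385039
s_2 = 1.240000 - (-4.385039)·(1.240000 - 0.527000)/(-4.385039 - (-7.777345)) = 2.161654; f(s_2) = 10.105038
s_3 = 2.161654 - (10.105038)·(2.161654 - 1.240000)/(10.105038 - (-4.385039)) = 1.518914; f(s_3) = -1.732717

1.51891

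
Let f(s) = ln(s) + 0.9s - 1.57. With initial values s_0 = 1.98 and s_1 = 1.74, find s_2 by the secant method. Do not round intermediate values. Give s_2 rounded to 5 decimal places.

Secant update: s_(k+1) = s_k − f(s_k)·(s_k − s_(k-1))/(f(s_k) − f(s_(k-1))).
f(s_0) = 0.895097, f(s_1) = 0.549885
s_2 = 1.740000 - (0.549885)·(1.740000 - 1.980000)/(0.549885 - (0.895097)) = 1.357706; f(s_2) = -0.042268

1.35771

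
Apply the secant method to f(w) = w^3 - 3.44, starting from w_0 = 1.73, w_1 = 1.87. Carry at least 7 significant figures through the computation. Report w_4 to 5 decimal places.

1.50980

Secant update: w_(k+1) = w_k − f(w_k)·(w_k − w_(k-1))/(f(w_k) − f(w_(k-1))).
f(w_0) = 1.737717, f(w_1) = 3.099203
w_2 = 1.870000 - (3.099203)·(1.870000 - 1.730000)/(3.099203 - (1.737717)) = 1.551313; f(w_2) = 0.293344
w_3 = 1.551313 - (0.293344)·(1.551313 - 1.870000)/(0.293344 - (3.099203)) = 1.517995; f(w_3) = 0.057928
w_4 = 1.517995 - (0.057928)·(1.517995 - 1.551313)/(0.057928 - (0.293344)) = 1.509796; f(w_4) = 0.001559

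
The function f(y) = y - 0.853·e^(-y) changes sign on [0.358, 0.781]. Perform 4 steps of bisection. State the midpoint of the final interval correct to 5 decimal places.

f(0.358000) = -0.238309, f(0.781000) = 0.390370 (opposite signs)
step 1: m = 0.569500, f(m) = 0.086866 > 0 → root in [0.358000, 0.569500]
step 2: m = 0.463750, f(m) = -0.072719 < 0 → root in [0.463750, 0.569500]
step 3: m = 0.516625, f(m) = 0.007785 > 0 → root in [0.463750, 0.516625]
step 4: m = 0.490187, f(m) = -0.032285 < 0 → root in [0.490187, 0.516625]
Midpoint of [0.490187, 0.516625] = 0.503406

0.50341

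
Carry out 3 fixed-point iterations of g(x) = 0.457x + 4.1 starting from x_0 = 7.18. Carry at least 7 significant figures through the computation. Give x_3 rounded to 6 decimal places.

x_1 = g(7.180000) = 7.381260
x_2 = g(7.381260) = 7.473236
x_3 = g(7.473236) = 7.515269

7.515269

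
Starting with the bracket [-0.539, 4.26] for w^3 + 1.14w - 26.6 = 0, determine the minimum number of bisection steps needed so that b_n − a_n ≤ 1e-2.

Initial width b − a = 4.26 − -0.539 = 4.799000.
After n steps the width is (b−a)/2^n; need (b−a)/2^n ≤ 1e-2.
So n ≥ log₂(4.799000/1e-2) = log₂(479.9000) ≈ 8.9066.
Hence n = 9.

9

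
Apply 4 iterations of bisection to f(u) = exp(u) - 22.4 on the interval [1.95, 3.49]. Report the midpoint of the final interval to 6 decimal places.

f(1.950000) = -15.371312, f(3.490000) = 10.385948 (opposite signs)
step 1: m = 2.720000, f(m) = -7.219678 < 0 → root in [2.720000, 3.490000]
step 2: m = 3.105000, f(m) = -0.090781 < 0 → root in [3.105000, 3.490000]
step 3: m = 3.297500, f(m) = 4.644942 > 0 → root in [3.105000, 3.297500]
step 4: m = 3.201250, f(m) = 2.163215 > 0 → root in [3.105000, 3.201250]
Midpoint of [3.105000, 3.201250] = 3.153125

3.153125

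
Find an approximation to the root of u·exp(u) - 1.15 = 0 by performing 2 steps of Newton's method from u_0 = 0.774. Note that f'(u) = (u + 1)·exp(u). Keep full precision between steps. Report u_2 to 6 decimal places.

0.619402

Newton update: u ← u − f(u)/f'(u).
u_0 = 0.774000: f = 0.528359, f' = 3.846782 → u_1 = 0.774000 - (0.528359)/(3.846782) = 0.636649
u_1 = 0.636649: f = 0.053354, f' = 3.093490 → u_2 = 0.636649 - (0.053354)/(3.093490) = 0.619402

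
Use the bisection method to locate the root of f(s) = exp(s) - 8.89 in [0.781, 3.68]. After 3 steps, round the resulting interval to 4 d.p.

[1.8681, 2.2305]

f(0.781000) = -6.706345, f(3.680000) = 30.756394 (opposite signs)
step 1: m = 2.230500, f(m) = 0.414517 > 0 → root in [0.781000, 2.230500]
step 2: m = 1.505750, f(m) = -4.382467 < 0 → root in [1.505750, 2.230500]
step 3: m = 1.868125, f(m) = -2.413858 < 0 → root in [1.868125, 2.230500]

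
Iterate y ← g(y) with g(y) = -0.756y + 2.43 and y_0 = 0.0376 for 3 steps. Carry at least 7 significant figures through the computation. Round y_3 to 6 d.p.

y_1 = g(0.037600) = 2.401574
y_2 = g(2.401574) = 0.614410
y_3 = g(0.614410) = 1.965506

1.965506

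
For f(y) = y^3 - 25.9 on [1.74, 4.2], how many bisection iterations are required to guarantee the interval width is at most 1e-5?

Initial width b − a = 4.2 − 1.74 = 2.460000.
After n steps the width is (b−a)/2^n; need (b−a)/2^n ≤ 1e-5.
So n ≥ log₂(2.460000/1e-5) = log₂(246000.0000) ≈ 17.9083.
Hence n = 18.

18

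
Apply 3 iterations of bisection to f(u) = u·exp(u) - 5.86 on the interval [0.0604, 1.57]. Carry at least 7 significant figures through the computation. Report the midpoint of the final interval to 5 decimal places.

f(0.060400) = -5.795839, f(1.570000) = 1.686438 (opposite signs)
step 1: m = 0.815200, f(m) = -4.017952 < 0 → root in [0.815200, 1.570000]
step 2: m = 1.192600, f(m) = -1.929621 < 0 → root in [1.192600, 1.570000]
step 3: m = 1.381300, f(m) = -0.362326 < 0 → root in [1.381300, 1.570000]
Midpoint of [1.381300, 1.570000] = 1.475650

1.47565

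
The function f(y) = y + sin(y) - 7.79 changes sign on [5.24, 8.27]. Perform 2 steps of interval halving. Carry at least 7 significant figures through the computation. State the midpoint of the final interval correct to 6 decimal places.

f(5.240000) = -3.414012, f(8.270000) = 1.394705 (opposite signs)
step 1: m = 6.755000, f(m) = -0.580497 < 0 → root in [6.755000, 8.270000]
step 2: m = 7.512500, f(m) = 0.664760 > 0 → root in [6.755000, 7.512500]
Midpoint of [6.755000, 7.512500] = 7.133750

7.133750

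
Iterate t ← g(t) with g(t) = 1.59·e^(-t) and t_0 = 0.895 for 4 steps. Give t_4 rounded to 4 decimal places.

t_1 = g(0.895000) = 0.649686
t_2 = g(0.649686) = 0.830313
t_3 = g(0.830313) = 0.693101
t_4 = g(0.693101) = 0.795037

0.7950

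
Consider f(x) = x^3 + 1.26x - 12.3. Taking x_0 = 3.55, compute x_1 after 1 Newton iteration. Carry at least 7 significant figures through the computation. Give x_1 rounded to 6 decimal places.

2.605177

Newton update: x ← x − f(x)/f'(x).
f'(x) = 3x^2 + 1.26
x_0 = 3.550000: f = 36.911875, f' = 39.067500 → x_1 = 3.550000 - (36.911875)/(39.067500) = 2.605177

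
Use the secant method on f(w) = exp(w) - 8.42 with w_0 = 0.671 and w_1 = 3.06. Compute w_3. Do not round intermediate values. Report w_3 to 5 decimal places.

1.85039

Secant update: w_(k+1) = w_k − f(w_k)·(w_k − w_(k-1))/(f(w_k) − f(w_(k-1))).
f(w_0) = -6.463807, f(w_1) = 12.907557
w_2 = 3.060000 - (12.907557)·(3.060000 - 0.671000)/(12.907557 - (-6.463807)) = 1.468158; f(w_2) = -4.078769
w_3 = 1.468158 - (-4.078769)·(1.468158 - 3.060000)/(-4.078769 - (12.907557)) = 1.850392; f(w_3) = -2.057686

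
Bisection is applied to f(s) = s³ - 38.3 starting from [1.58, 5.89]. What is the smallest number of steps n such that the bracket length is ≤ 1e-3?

Initial width b − a = 5.89 − 1.58 = 4.310000.
After n steps the width is (b−a)/2^n; need (b−a)/2^n ≤ 1e-3.
So n ≥ log₂(4.310000/1e-3) = log₂(4310.0000) ≈ 12.0735.
Hence n = 13.

13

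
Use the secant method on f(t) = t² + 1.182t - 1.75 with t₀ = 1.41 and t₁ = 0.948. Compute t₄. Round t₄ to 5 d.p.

f(t_0) = 1.904720, f(t_1) = 0.269240
t_2 = 0.948000 - (0.269240)·(0.948000 - 1.410000)/(0.269240 - (1.904720)) = 0.871944; f(t_2) = 0.040923
t_3 = 0.871944 - (0.040923)·(0.871944 - 0.948000)/(0.040923 - (0.269240)) = 0.858311; f(t_3) = 0.001223
t_4 = 0.858311 - (0.001223)·(0.858311 - 0.871944)/(0.001223 - (0.040923)) = 0.857892; f(t_4) = 0.000006

0.85789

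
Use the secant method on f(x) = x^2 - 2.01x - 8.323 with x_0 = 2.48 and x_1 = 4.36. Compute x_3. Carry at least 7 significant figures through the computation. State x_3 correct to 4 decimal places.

4.0553

f(x_0) = -7.157400, f(x_1) = 1.923000
x_2 = 4.360000 - (1.923000)·(4.360000 - 2.480000)/(1.923000 - (-7.157400)) = 3.961863; f(x_2) = -0.589984
x_3 = 3.961863 - (-0.589984)·(3.961863 - 4.360000)/(-0.589984 - (1.923000)) = 4.055336; f(x_3) = -0.028478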